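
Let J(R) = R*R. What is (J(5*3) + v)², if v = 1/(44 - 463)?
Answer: 8887587076/175561 ≈ 50624.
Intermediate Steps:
J(R) = R²
v = -1/419 (v = 1/(-419) = -1/419 ≈ -0.0023866)
(J(5*3) + v)² = ((5*3)² - 1/419)² = (15² - 1/419)² = (225 - 1/419)² = (94274/419)² = 8887587076/175561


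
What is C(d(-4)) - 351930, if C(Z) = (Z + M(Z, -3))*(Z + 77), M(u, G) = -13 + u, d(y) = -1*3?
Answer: -353336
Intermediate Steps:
d(y) = -3
C(Z) = (-13 + 2*Z)*(77 + Z) (C(Z) = (Z + (-13 + Z))*(Z + 77) = (-13 + 2*Z)*(77 + Z))
C(d(-4)) - 351930 = (-1001 + 2*(-3)² + 141*(-3)) - 351930 = (-1001 + 2*9 - 423) - 351930 = (-1001 + 18 - 423) - 351930 = -1406 - 351930 = -353336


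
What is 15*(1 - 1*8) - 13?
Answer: -118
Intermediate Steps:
15*(1 - 1*8) - 13 = 15*(1 - 8) - 13 = 15*(-7) - 13 = -105 - 13 = -118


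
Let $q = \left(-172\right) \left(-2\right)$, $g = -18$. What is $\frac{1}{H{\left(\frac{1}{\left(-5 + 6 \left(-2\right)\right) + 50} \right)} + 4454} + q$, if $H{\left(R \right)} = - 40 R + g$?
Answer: $\frac{50343745}{146348} \approx 344.0$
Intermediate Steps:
$H{\left(R \right)} = -18 - 40 R$ ($H{\left(R \right)} = - 40 R - 18 = -18 - 40 R$)
$q = 344$
$\frac{1}{H{\left(\frac{1}{\left(-5 + 6 \left(-2\right)\right) + 50} \right)} + 4454} + q = \frac{1}{\left(-18 - \frac{40}{\left(-5 + 6 \left(-2\right)\right) + 50}\right) + 4454} + 344 = \frac{1}{\left(-18 - \frac{40}{\left(-5 - 12\right) + 50}\right) + 4454} + 344 = \frac{1}{\left(-18 - \frac{40}{-17 + 50}\right) + 4454} + 344 = \frac{1}{\left(-18 - \frac{40}{33}\right) + 4454} + 344 = \frac{1}{- \frac{634}{33} + 4454} + 344 = \frac{1}{\frac{146348}{33}} + 344 = \frac{33}{146348} + 344 = \frac{50343745}{146348}$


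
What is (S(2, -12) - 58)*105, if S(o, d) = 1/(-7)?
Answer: -6105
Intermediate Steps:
S(o, d) = -⅐
(S(2, -12) - 58)*105 = (-⅐ - 58)*105 = -407/7*105 = -6105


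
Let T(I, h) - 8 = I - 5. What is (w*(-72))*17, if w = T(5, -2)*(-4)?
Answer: 39168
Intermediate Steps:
T(I, h) = 3 + I (T(I, h) = 8 + (I - 5) = 8 + (-5 + I) = 3 + I)
w = -32 (w = (3 + 5)*(-4) = 8*(-4) = -32)
(w*(-72))*17 = -32*(-72)*17 = 2304*17 = 39168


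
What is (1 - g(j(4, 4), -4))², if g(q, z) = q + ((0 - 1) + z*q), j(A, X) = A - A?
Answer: 4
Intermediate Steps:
j(A, X) = 0
g(q, z) = -1 + q + q*z (g(q, z) = q + (-1 + q*z) = -1 + q + q*z)
(1 - g(j(4, 4), -4))² = (1 - (-1 + 0 + 0*(-4)))² = (1 - (-1 + 0 + 0))² = (1 - 1*(-1))² = (1 + 1)² = 2² = 4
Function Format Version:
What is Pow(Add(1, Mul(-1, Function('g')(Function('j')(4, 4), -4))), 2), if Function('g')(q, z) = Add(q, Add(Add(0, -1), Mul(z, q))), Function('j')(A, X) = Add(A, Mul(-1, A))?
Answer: 4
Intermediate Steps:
Function('j')(A, X) = 0
Function('g')(q, z) = Add(-1, q, Mul(q, z)) (Function('g')(q, z) = Add(q, Add(-1, Mul(q, z))) = Add(-1, q, Mul(q, z)))
Pow(Add(1, Mul(-1, Function('g')(Function('j')(4, 4), -4))), 2) = Pow(Add(1, Mul(-1, Add(-1, 0, Mul(0, -4)))), 2) = Pow(Add(1, Mul(-1, Add(-1, 0, 0))), 2) = Pow(Add(1, Mul(-1, -1)), 2) = Pow(Add(1, 1), 2) = Pow(2, 2) = 4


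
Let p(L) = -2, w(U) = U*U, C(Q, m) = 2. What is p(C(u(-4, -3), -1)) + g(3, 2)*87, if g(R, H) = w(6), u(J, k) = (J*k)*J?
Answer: 3130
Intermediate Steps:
u(J, k) = k*J**2
w(U) = U**2
g(R, H) = 36 (g(R, H) = 6**2 = 36)
p(C(u(-4, -3), -1)) + g(3, 2)*87 = -2 + 36*87 = -2 + 3132 = 3130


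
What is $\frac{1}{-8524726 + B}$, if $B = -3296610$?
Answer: $- \frac{1}{11821336} \approx -8.4593 \cdot 10^{-8}$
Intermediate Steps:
$\frac{1}{-8524726 + B} = \frac{1}{-8524726 - 3296610} = \frac{1}{-11821336} = - \frac{1}{11821336}$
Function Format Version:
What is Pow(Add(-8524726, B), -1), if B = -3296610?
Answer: Rational(-1, 11821336) ≈ -8.4593e-8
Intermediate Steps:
Pow(Add(-8524726, B), -1) = Pow(Add(-8524726, -3296610), -1) = Pow(-11821336, -1) = Rational(-1, 11821336)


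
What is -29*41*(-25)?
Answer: 29725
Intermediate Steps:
-29*41*(-25) = -1189*(-25) = 29725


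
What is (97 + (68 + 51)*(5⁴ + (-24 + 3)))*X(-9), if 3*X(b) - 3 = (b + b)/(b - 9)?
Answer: 95964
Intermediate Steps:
X(b) = 1 + 2*b/(3*(-9 + b)) (X(b) = 1 + ((b + b)/(b - 9))/3 = 1 + ((2*b)/(-9 + b))/3 = 1 + (2*b/(-9 + b))/3 = 1 + 2*b/(3*(-9 + b)))
(97 + (68 + 51)*(5⁴ + (-24 + 3)))*X(-9) = (97 + (68 + 51)*(5⁴ + (-24 + 3)))*((-27 + 5*(-9))/(3*(-9 - 9))) = (97 + 119*(625 - 21))*((⅓)*(-27 - 45)/(-18)) = (97 + 119*604)*((⅓)*(-1/18)*(-72)) = (97 + 71876)*(4/3) = 71973*(4/3) = 95964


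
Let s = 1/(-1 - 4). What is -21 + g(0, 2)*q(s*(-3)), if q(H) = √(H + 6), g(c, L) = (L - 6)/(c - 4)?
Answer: -21 + √165/5 ≈ -18.431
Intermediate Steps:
s = -⅕ (s = 1/(-5) = -⅕ ≈ -0.20000)
g(c, L) = (-6 + L)/(-4 + c)
q(H) = √(6 + H)
-21 + g(0, 2)*q(s*(-3)) = -21 + ((-6 + 2)/(-4 + 0))*√(6 - ⅕*(-3)) = -21 + (-4/(-4))*√(6 + ⅗) = -21 + (-¼*(-4))*√(33/5) = -21 + 1*(√165/5) = -21 + √165/5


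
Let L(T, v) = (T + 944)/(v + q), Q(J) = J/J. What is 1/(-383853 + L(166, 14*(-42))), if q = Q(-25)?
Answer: -587/225322821 ≈ -2.6051e-6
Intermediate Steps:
Q(J) = 1
q = 1
L(T, v) = (944 + T)/(1 + v) (L(T, v) = (T + 944)/(v + 1) = (944 + T)/(1 + v))
1/(-383853 + L(166, 14*(-42))) = 1/(-383853 + (944 + 166)/(1 + 14*(-42))) = 1/(-383853 + 1110/(1 - 588)) = 1/(-383853 + 1110/(-587)) = 1/(-383853 - 1/587*1110) = 1/(-383853 - 1110/587) = 1/(-225322821/587) = -587/225322821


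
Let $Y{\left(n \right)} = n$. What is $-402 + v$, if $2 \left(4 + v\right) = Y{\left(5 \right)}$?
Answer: $- \frac{807}{2} \approx -403.5$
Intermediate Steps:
$v = - \frac{3}{2}$ ($v = -4 + \frac{1}{2} \cdot 5 = -4 + \frac{5}{2} = - \frac{3}{2} \approx -1.5$)
$-402 + v = -402 - \frac{3}{2} = - \frac{807}{2}$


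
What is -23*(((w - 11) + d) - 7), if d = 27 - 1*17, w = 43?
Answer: -805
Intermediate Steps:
d = 10 (d = 27 - 17 = 10)
-23*(((w - 11) + d) - 7) = -23*(((43 - 11) + 10) - 7) = -23*((32 + 10) - 7) = -23*(42 - 7) = -23*35 = -805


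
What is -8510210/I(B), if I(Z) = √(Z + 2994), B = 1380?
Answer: -4255105*√6/81 ≈ -1.2868e+5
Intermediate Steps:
I(Z) = √(2994 + Z)
-8510210/I(B) = -8510210/√(2994 + 1380) = -8510210*√6/162 = -4255105*√6/81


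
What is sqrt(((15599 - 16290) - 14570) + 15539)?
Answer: sqrt(278) ≈ 16.673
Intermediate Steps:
sqrt(((15599 - 16290) - 14570) + 15539) = sqrt((-691 - 14570) + 15539) = sqrt(-15261 + 15539) = sqrt(278)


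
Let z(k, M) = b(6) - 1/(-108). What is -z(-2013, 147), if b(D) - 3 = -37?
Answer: 3671/108 ≈ 33.991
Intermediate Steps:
b(D) = -34 (b(D) = 3 - 37 = -34)
z(k, M) = -3671/108 (z(k, M) = -34 - 1/(-108) = -34 - 1*(-1/108) = -34 + 1/108 = -3671/108)
-z(-2013, 147) = -1*(-3671/108) = 3671/108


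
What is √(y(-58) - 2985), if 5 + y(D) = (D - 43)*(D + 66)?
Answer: 3*I*√422 ≈ 61.628*I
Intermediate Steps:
y(D) = -5 + (-43 + D)*(66 + D) (y(D) = -5 + (D - 43)*(D + 66) = -5 + (-43 + D)*(66 + D))
√(y(-58) - 2985) = √((-2843 + (-58)² + 23*(-58)) - 2985) = √((-2843 + 3364 - 1334) - 2985) = √(-813 - 2985) = √(-3798) = 3*I*√422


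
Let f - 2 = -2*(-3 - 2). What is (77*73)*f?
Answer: 67452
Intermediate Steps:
f = 12 (f = 2 - 2*(-3 - 2) = 2 - 2*(-5) = 2 + 10 = 12)
(77*73)*f = (77*73)*12 = 5621*12 = 67452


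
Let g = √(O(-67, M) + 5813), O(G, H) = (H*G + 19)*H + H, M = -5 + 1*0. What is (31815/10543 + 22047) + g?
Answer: 232473336/10543 + √4038 ≈ 22114.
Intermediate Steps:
M = -5 (M = -5 + 0 = -5)
O(G, H) = H + H*(19 + G*H) (O(G, H) = (G*H + 19)*H + H = (19 + G*H)*H + H = H*(19 + G*H) + H = H + H*(19 + G*H))
g = √4038 (g = √(-5*(20 - 67*(-5)) + 5813) = √(-5*(20 + 335) + 5813) = √(-5*355 + 5813) = √(-1775 + 5813) = √4038 ≈ 63.545)
(31815/10543 + 22047) + g = (31815/10543 + 22047) + √4038 = 232473336/10543 + √4038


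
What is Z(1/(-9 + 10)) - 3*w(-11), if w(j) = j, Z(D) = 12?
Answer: 45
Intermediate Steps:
Z(1/(-9 + 10)) - 3*w(-11) = 12 - 3*(-11) = 12 + 33 = 45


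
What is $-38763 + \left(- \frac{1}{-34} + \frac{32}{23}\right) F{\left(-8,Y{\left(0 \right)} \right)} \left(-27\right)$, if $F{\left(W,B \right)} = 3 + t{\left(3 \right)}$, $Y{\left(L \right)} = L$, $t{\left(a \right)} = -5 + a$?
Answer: $- \frac{30342663}{782} \approx -38801.0$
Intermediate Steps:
$F{\left(W,B \right)} = 1$ ($F{\left(W,B \right)} = 3 + \left(-5 + 3\right) = 3 - 2 = 1$)
$-38763 + \left(- \frac{1}{-34} + \frac{32}{23}\right) F{\left(-8,Y{\left(0 \right)} \right)} \left(-27\right) = -38763 + \left(- \frac{1}{-34} + \frac{32}{23}\right) 1 \left(-27\right) = -38763 + \left(\left(-1\right) \left(- \frac{1}{34}\right) + 32 \cdot \frac{1}{23}\right) 1 \left(-27\right) = -38763 + \left(\frac{1}{34} + \frac{32}{23}\right) 1 \left(-27\right) = -38763 + \frac{1111}{782} \cdot 1 \left(-27\right) = -38763 + \frac{1111}{782} \left(-27\right) = -38763 - \frac{29997}{782} = - \frac{30342663}{782}$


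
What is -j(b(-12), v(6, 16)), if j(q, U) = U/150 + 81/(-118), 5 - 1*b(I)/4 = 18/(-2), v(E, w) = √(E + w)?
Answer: 81/118 - √22/150 ≈ 0.65517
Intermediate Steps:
b(I) = 56 (b(I) = 20 - 72/(-2) = 20 - 72*(-1)/2 = 20 - 4*(-9) = 20 + 36 = 56)
j(q, U) = -81/118 + U/150 (j(q, U) = U*(1/150) + 81*(-1/118) = U/150 - 81/118 = -81/118 + U/150)
-j(b(-12), v(6, 16)) = -(-81/118 + √(6 + 16)/150) = -(-81/118 + √22/150) = 81/118 - √22/150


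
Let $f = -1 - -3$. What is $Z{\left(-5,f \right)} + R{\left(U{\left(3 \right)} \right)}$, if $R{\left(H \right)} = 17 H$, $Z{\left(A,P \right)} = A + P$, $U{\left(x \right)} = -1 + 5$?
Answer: $65$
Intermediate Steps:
$U{\left(x \right)} = 4$
$f = 2$ ($f = -1 + 3 = 2$)
$Z{\left(-5,f \right)} + R{\left(U{\left(3 \right)} \right)} = \left(-5 + 2\right) + 17 \cdot 4 = -3 + 68 = 65$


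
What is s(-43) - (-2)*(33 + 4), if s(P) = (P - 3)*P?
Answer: 2052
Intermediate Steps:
s(P) = P*(-3 + P) (s(P) = (-3 + P)*P = P*(-3 + P))
s(-43) - (-2)*(33 + 4) = -43*(-3 - 43) - (-2)*(33 + 4) = -43*(-46) - (-2)*37 = 1978 - 1*(-74) = 1978 + 74 = 2052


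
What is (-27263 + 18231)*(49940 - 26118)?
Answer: -215160304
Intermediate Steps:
(-27263 + 18231)*(49940 - 26118) = -9032*23822 = -215160304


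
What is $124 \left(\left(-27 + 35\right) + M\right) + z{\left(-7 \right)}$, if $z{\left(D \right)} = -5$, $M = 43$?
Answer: $6319$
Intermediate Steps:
$124 \left(\left(-27 + 35\right) + M\right) + z{\left(-7 \right)} = 124 \left(\left(-27 + 35\right) + 43\right) - 5 = 124 \left(8 + 43\right) - 5 = 124 \cdot 51 - 5 = 6324 - 5 = 6319$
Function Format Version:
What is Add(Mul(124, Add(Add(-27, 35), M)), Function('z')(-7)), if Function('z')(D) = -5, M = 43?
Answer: 6319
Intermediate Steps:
Add(Mul(124, Add(Add(-27, 35), M)), Function('z')(-7)) = Add(Mul(124, Add(Add(-27, 35), 43)), -5) = Add(Mul(124, Add(8, 43)), -5) = Add(Mul(124, 51), -5) = Add(6324, -5) = 6319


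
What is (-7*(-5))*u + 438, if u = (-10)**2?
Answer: 3938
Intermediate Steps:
u = 100
(-7*(-5))*u + 438 = -7*(-5)*100 + 438 = 35*100 + 438 = 3500 + 438 = 3938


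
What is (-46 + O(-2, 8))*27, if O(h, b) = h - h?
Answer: -1242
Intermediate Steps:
O(h, b) = 0
(-46 + O(-2, 8))*27 = (-46 + 0)*27 = -46*27 = -1242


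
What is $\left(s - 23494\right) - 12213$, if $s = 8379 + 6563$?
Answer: $-20765$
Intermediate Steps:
$s = 14942$
$\left(s - 23494\right) - 12213 = \left(14942 - 23494\right) - 12213 = -8552 - 12213 = -20765$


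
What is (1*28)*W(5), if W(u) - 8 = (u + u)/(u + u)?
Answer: 252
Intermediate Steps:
W(u) = 9 (W(u) = 8 + (u + u)/(u + u) = 8 + (2*u)/((2*u)) = 8 + (2*u)*(1/(2*u)) = 8 + 1 = 9)
(1*28)*W(5) = (1*28)*9 = 28*9 = 252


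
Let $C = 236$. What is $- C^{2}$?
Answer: $-55696$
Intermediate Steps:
$- C^{2} = - 236^{2} = \left(-1\right) 55696 = -55696$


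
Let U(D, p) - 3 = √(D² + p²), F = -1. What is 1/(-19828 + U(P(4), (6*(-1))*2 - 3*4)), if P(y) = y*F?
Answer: -19825/393030033 - 4*√37/393030033 ≈ -5.0503e-5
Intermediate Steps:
P(y) = -y (P(y) = y*(-1) = -y)
U(D, p) = 3 + √(D² + p²)
1/(-19828 + U(P(4), (6*(-1))*2 - 3*4)) = 1/(-19828 + (3 + √((-1*4)² + ((6*(-1))*2 - 3*4)²))) = 1/(-19828 + (3 + √((-4)² + (-6*2 - 12)²))) = 1/(-19828 + (3 + √(16 + (-12 - 12)²))) = 1/(-19828 + (3 + √(16 + (-24)²))) = 1/(-19828 + (3 + √(16 + 576))) = 1/(-19828 + (3 + √592)) = 1/(-19828 + (3 + 4*√37)) = 1/(-19825 + 4*√37)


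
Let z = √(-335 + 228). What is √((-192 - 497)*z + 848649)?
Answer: √(848649 - 689*I*√107) ≈ 921.23 - 3.868*I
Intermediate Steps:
z = I*√107 (z = √(-107) = I*√107 ≈ 10.344*I)
√((-192 - 497)*z + 848649) = √((-192 - 497)*(I*√107) + 848649) = √(-689*I*√107 + 848649) = √(848649 - 689*I*√107)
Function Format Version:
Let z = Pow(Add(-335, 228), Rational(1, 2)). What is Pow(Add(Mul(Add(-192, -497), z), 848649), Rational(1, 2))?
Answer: Pow(Add(848649, Mul(-689, I, Pow(107, Rational(1, 2)))), Rational(1, 2)) ≈ Add(921.23, Mul(-3.868, I))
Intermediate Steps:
z = Mul(I, Pow(107, Rational(1, 2))) (z = Pow(-107, Rational(1, 2)) = Mul(I, Pow(107, Rational(1, 2))) ≈ Mul(10.344, I))
Pow(Add(Mul(Add(-192, -497), z), 848649), Rational(1, 2)) = Pow(Add(Mul(Add(-192, -497), Mul(I, Pow(107, Rational(1, 2)))), 848649), Rational(1, 2)) = Pow(Add(Mul(-689, Mul(I, Pow(107, Rational(1, 2)))), 848649), Rational(1, 2)) = Pow(Add(Mul(-689, I, Pow(107, Rational(1, 2))), 848649), Rational(1, 2)) = Pow(Add(848649, Mul(-689, I, Pow(107, Rational(1, 2)))), Rational(1, 2))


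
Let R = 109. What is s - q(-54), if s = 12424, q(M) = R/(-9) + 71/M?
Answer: 671621/54 ≈ 12437.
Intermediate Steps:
q(M) = -109/9 + 71/M (q(M) = 109/(-9) + 71/M = 109*(-⅑) + 71/M = -109/9 + 71/M)
s - q(-54) = 12424 - (-109/9 + 71/(-54)) = 12424 - (-109/9 + 71*(-1/54)) = 12424 - (-109/9 - 71/54) = 12424 - 1*(-725/54) = 12424 + 725/54 = 671621/54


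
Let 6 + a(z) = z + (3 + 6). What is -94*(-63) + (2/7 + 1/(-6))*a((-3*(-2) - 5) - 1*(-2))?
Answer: 41459/7 ≈ 5922.7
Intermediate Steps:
a(z) = 3 + z (a(z) = -6 + (z + (3 + 6)) = -6 + (z + 9) = -6 + (9 + z) = 3 + z)
-94*(-63) + (2/7 + 1/(-6))*a((-3*(-2) - 5) - 1*(-2)) = -94*(-63) + (2/7 + 1/(-6))*(3 + ((-3*(-2) - 5) - 1*(-2))) = 5922 + (2*(⅐) - ⅙)*(3 + ((6 - 5) + 2)) = 5922 + (2/7 - ⅙)*(3 + (1 + 2)) = 5922 + 5*(3 + 3)/42 = 5922 + (5/42)*6 = 5922 + 5/7 = 41459/7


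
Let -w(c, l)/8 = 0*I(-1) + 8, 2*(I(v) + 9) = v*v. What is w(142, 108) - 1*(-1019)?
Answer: 955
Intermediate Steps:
I(v) = -9 + v²/2 (I(v) = -9 + (v*v)/2 = -9 + v²/2)
w(c, l) = -64 (w(c, l) = -8*(0*(-9 + (½)*(-1)²) + 8) = -8*(0*(-9 + (½)*1) + 8) = -8*(0*(-9 + ½) + 8) = -8*(0*(-17/2) + 8) = -8*(0 + 8) = -8*8 = -64)
w(142, 108) - 1*(-1019) = -64 - 1*(-1019) = -64 + 1019 = 955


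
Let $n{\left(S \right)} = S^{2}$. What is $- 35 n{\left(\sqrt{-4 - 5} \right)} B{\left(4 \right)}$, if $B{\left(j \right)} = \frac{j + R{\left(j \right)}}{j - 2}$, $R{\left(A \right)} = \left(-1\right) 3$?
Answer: $\frac{315}{2} \approx 157.5$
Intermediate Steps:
$R{\left(A \right)} = -3$
$B{\left(j \right)} = \frac{-3 + j}{-2 + j}$ ($B{\left(j \right)} = \frac{j - 3}{j - 2} = \frac{-3 + j}{-2 + j}$)
$- 35 n{\left(\sqrt{-4 - 5} \right)} B{\left(4 \right)} = - 35 \left(\sqrt{-4 - 5}\right)^{2} \frac{-3 + 4}{-2 + 4} = - 35 \left(\sqrt{-9}\right)^{2} \cdot \frac{1}{2} \cdot 1 = - 35 \left(3 i\right)^{2} \cdot \frac{1}{2} \cdot 1 = \left(-35\right) \left(-9\right) \frac{1}{2} = 315 \cdot \frac{1}{2} = \frac{315}{2}$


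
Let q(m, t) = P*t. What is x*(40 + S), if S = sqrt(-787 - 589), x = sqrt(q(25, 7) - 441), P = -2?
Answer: -4*sqrt(39130) + 40*I*sqrt(455) ≈ -791.25 + 853.23*I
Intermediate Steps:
q(m, t) = -2*t
x = I*sqrt(455) (x = sqrt(-2*7 - 441) = sqrt(-14 - 441) = sqrt(-455) = I*sqrt(455) ≈ 21.331*I)
S = 4*I*sqrt(86) (S = sqrt(-1376) = 4*I*sqrt(86) ≈ 37.094*I)
x*(40 + S) = (I*sqrt(455))*(40 + 4*I*sqrt(86)) = I*sqrt(455)*(40 + 4*I*sqrt(86))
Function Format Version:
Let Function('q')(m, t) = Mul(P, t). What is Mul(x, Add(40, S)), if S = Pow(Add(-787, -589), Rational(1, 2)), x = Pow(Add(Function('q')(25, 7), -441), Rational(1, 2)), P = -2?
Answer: Add(Mul(-4, Pow(39130, Rational(1, 2))), Mul(40, I, Pow(455, Rational(1, 2)))) ≈ Add(-791.25, Mul(853.23, I))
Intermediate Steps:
Function('q')(m, t) = Mul(-2, t)
x = Mul(I, Pow(455, Rational(1, 2))) (x = Pow(Add(Mul(-2, 7), -441), Rational(1, 2)) = Pow(Add(-14, -441), Rational(1, 2)) = Pow(-455, Rational(1, 2)) = Mul(I, Pow(455, Rational(1, 2))) ≈ Mul(21.331, I))
S = Mul(4, I, Pow(86, Rational(1, 2))) (S = Pow(-1376, Rational(1, 2)) = Mul(4, I, Pow(86, Rational(1, 2))) ≈ Mul(37.094, I))
Mul(x, Add(40, S)) = Mul(Mul(I, Pow(455, Rational(1, 2))), Add(40, Mul(4, I, Pow(86, Rational(1, 2))))) = Mul(I, Pow(455, Rational(1, 2)), Add(40, Mul(4, I, Pow(86, Rational(1, 2)))))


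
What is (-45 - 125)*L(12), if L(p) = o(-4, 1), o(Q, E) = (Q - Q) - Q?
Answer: -680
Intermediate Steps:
o(Q, E) = -Q (o(Q, E) = 0 - Q = -Q)
L(p) = 4 (L(p) = -1*(-4) = 4)
(-45 - 125)*L(12) = (-45 - 125)*4 = -170*4 = -680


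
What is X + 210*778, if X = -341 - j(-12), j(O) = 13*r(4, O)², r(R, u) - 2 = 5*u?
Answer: 119307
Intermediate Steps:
r(R, u) = 2 + 5*u
j(O) = 13*(2 + 5*O)²
X = -44073 (X = -341 - 13*(2 + 5*(-12))² = -341 - 13*(2 - 60)² = -341 - 13*(-58)² = -341 - 13*3364 = -341 - 1*43732 = -341 - 43732 = -44073)
X + 210*778 = -44073 + 210*778 = -44073 + 163380 = 119307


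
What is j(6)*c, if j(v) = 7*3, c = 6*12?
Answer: 1512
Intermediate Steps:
c = 72
j(v) = 21
j(6)*c = 21*72 = 1512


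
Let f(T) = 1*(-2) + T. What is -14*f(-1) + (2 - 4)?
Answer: 40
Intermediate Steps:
f(T) = -2 + T
-14*f(-1) + (2 - 4) = -14*(-2 - 1) + (2 - 4) = -14*(-3) - 2 = 42 - 2 = 40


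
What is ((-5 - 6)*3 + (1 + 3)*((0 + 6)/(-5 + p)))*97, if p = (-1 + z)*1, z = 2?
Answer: -3783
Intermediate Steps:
p = 1 (p = (-1 + 2)*1 = 1*1 = 1)
((-5 - 6)*3 + (1 + 3)*((0 + 6)/(-5 + p)))*97 = ((-5 - 6)*3 + (1 + 3)*((0 + 6)/(-5 + 1)))*97 = (-11*3 + 4*(6/(-4)))*97 = (-33 + 4*(6*(-1/4)))*97 = (-33 + 4*(-3/2))*97 = (-33 - 6)*97 = -39*97 = -3783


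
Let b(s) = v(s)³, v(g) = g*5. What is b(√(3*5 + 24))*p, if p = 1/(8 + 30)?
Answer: 4875*√39/38 ≈ 801.17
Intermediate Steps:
v(g) = 5*g
b(s) = 125*s³ (b(s) = (5*s)³ = 125*s³)
p = 1/38 ≈ 0.026316
b(√(3*5 + 24))*p = (125*(√(3*5 + 24))³)*(1/38) = (125*(√(15 + 24))³)*(1/38) = (125*(√39)³)*(1/38) = (125*(39*√39))*(1/38) = (4875*√39)*(1/38) = 4875*√39/38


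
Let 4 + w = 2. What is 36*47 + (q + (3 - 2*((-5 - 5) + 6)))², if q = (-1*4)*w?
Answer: 2053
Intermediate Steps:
w = -2 (w = -4 + 2 = -2)
q = 8 (q = -1*4*(-2) = -4*(-2) = 8)
36*47 + (q + (3 - 2*((-5 - 5) + 6)))² = 36*47 + (8 + (3 - 2*((-5 - 5) + 6)))² = 1692 + (8 + (3 - 2*(-10 + 6)))² = 1692 + (8 + (3 - 2*(-4)))² = 1692 + (8 + (3 + 8))² = 1692 + (8 + 11)² = 1692 + 19² = 1692 + 361 = 2053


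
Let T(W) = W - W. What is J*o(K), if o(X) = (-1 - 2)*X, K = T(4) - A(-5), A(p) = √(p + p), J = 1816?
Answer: 5448*I*√10 ≈ 17228.0*I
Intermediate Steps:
T(W) = 0
A(p) = √2*√p (A(p) = √(2*p) = √2*√p)
K = -I*√10 (K = 0 - √2*√(-5) = 0 - √2*I*√5 = 0 - I*√10 = -I*√10 ≈ -3.1623*I)
o(X) = -3*X
J*o(K) = 1816*(-(-3)*I*√10) = 1816*(3*I*√10) = 5448*I*√10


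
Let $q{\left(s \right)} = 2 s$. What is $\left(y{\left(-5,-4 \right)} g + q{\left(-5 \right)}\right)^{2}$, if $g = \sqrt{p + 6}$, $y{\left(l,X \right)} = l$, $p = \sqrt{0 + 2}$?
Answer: $25 \left(2 + \sqrt{6 + \sqrt{2}}\right)^{2} \approx 557.65$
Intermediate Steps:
$p = \sqrt{2} \approx 1.4142$
$g = \sqrt{6 + \sqrt{2}}$ ($g = \sqrt{\sqrt{2} + 6} = \sqrt{6 + \sqrt{2}} \approx 2.7229$)
$\left(y{\left(-5,-4 \right)} g + q{\left(-5 \right)}\right)^{2} = \left(- 5 \sqrt{6 + \sqrt{2}} + 2 \left(-5\right)\right)^{2} = \left(- 5 \sqrt{6 + \sqrt{2}} - 10\right)^{2} = \left(-10 - 5 \sqrt{6 + \sqrt{2}}\right)^{2}$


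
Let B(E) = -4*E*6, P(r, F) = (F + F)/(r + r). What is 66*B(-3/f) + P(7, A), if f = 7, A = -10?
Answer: 4742/7 ≈ 677.43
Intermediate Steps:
P(r, F) = F/r (P(r, F) = (2*F)/((2*r)) = (2*F)*(1/(2*r)) = F/r)
B(E) = -24*E
66*B(-3/f) + P(7, A) = 66*(-(-72)/7) - 10/7 = 66*(-(-72)/7) - 10*⅐ = 66*(-24*(-3/7)) - 10/7 = 66*(72/7) - 10/7 = 4752/7 - 10/7 = 4742/7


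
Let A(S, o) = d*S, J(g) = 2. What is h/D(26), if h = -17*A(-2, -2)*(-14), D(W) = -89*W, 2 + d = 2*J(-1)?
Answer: 476/1157 ≈ 0.41141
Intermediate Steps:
d = 2 (d = -2 + 2*2 = -2 + 4 = 2)
A(S, o) = 2*S
h = -952 (h = -34*(-2)*(-14) = -17*(-4)*(-14) = 68*(-14) = -952)
h/D(26) = -952/((-89*26)) = -952/(-2314) = -952*(-1/2314) = 476/1157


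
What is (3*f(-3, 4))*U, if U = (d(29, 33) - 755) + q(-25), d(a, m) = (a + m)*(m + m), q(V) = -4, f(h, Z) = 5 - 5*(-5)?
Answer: 299970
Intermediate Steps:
f(h, Z) = 30 (f(h, Z) = 5 + 25 = 30)
d(a, m) = 2*m*(a + m) (d(a, m) = (a + m)*(2*m) = 2*m*(a + m))
U = 3333 (U = (2*33*(29 + 33) - 755) - 4 = (2*33*62 - 755) - 4 = (4092 - 755) - 4 = 3337 - 4 = 3333)
(3*f(-3, 4))*U = (3*30)*3333 = 90*3333 = 299970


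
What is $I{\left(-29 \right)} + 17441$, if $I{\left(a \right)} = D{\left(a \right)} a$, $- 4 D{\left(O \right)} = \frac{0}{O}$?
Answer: $17441$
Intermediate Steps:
$D{\left(O \right)} = 0$ ($D{\left(O \right)} = - \frac{0 \frac{1}{O}}{4} = \left(- \frac{1}{4}\right) 0 = 0$)
$I{\left(a \right)} = 0$ ($I{\left(a \right)} = 0 a = 0$)
$I{\left(-29 \right)} + 17441 = 0 + 17441 = 17441$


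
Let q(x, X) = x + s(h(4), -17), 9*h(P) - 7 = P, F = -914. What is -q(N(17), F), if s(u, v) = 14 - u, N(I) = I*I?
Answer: -2716/9 ≈ -301.78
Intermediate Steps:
h(P) = 7/9 + P/9
N(I) = I²
q(x, X) = 115/9 + x (q(x, X) = x + (14 - (7/9 + (⅑)*4)) = x + (14 - (7/9 + 4/9)) = x + (14 - 1*11/9) = x + (14 - 11/9) = x + 115/9 = 115/9 + x)
-q(N(17), F) = -(115/9 + 17²) = -(115/9 + 289) = -1*2716/9 = -2716/9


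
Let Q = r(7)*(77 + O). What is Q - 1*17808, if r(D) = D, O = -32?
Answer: -17493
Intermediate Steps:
Q = 315 (Q = 7*(77 - 32) = 7*45 = 315)
Q - 1*17808 = 315 - 1*17808 = 315 - 17808 = -17493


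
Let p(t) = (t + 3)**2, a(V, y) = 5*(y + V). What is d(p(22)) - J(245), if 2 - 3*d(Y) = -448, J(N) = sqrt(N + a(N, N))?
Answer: 150 - 7*sqrt(55) ≈ 98.087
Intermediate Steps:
a(V, y) = 5*V + 5*y (a(V, y) = 5*(V + y) = 5*V + 5*y)
J(N) = sqrt(11)*sqrt(N) (J(N) = sqrt(N + (5*N + 5*N)) = sqrt(N + 10*N) = sqrt(11*N) = sqrt(11)*sqrt(N))
p(t) = (3 + t)**2
d(Y) = 150 (d(Y) = 2/3 - 1/3*(-448) = 2/3 + 448/3 = 150)
d(p(22)) - J(245) = 150 - sqrt(11)*sqrt(245) = 150 - sqrt(11)*7*sqrt(5) = 150 - 7*sqrt(55)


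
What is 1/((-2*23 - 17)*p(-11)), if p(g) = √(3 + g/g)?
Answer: -1/126 ≈ -0.0079365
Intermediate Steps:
p(g) = 2 (p(g) = √(3 + 1) = √4 = 2)
1/((-2*23 - 17)*p(-11)) = 1/((-2*23 - 17)*2) = 1/((-46 - 17)*2) = 1/(-63*2) = 1/(-126) = -1/126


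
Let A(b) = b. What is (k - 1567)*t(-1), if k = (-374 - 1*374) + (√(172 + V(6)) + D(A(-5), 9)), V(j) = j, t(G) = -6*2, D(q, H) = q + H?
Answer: 27732 - 12*√178 ≈ 27572.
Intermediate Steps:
D(q, H) = H + q
t(G) = -12
k = -744 + √178 (k = (-374 - 1*374) + (√(172 + 6) + (9 - 5)) = (-374 - 374) + (√178 + 4) = -748 + (4 + √178) = -744 + √178 ≈ -730.66)
(k - 1567)*t(-1) = ((-744 + √178) - 1567)*(-12) = (-2311 + √178)*(-12) = 27732 - 12*√178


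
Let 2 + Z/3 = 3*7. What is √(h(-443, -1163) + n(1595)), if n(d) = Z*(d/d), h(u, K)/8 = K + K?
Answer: I*√18551 ≈ 136.2*I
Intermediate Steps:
Z = 57 (Z = -6 + 3*(3*7) = -6 + 3*21 = -6 + 63 = 57)
h(u, K) = 16*K (h(u, K) = 8*(K + K) = 8*(2*K) = 16*K)
n(d) = 57 (n(d) = 57*(d/d) = 57*1 = 57)
√(h(-443, -1163) + n(1595)) = √(16*(-1163) + 57) = √(-18608 + 57) = √(-18551) = I*√18551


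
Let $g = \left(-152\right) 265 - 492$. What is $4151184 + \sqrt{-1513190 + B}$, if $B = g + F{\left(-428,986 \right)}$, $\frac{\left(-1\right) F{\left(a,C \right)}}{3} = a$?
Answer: $4151184 + i \sqrt{1552678} \approx 4.1512 \cdot 10^{6} + 1246.1 i$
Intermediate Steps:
$F{\left(a,C \right)} = - 3 a$
$g = -40772$ ($g = -40280 - 492 = -40772$)
$B = -39488$ ($B = -40772 - -1284 = -40772 + 1284 = -39488$)
$4151184 + \sqrt{-1513190 + B} = 4151184 + \sqrt{-1513190 - 39488} = 4151184 + \sqrt{-1552678} = 4151184 + i \sqrt{1552678}$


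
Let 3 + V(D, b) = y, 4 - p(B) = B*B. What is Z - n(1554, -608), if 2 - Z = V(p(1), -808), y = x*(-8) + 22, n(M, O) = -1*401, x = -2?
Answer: 368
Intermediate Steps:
p(B) = 4 - B² (p(B) = 4 - B*B = 4 - B²)
n(M, O) = -401
y = 38 (y = -2*(-8) + 22 = 16 + 22 = 38)
V(D, b) = 35 (V(D, b) = -3 + 38 = 35)
Z = -33 (Z = 2 - 1*35 = 2 - 35 = -33)
Z - n(1554, -608) = -33 - 1*(-401) = -33 + 401 = 368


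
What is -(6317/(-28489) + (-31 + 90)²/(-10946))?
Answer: 168316091/311840594 ≈ 0.53975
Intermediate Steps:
-(6317/(-28489) + (-31 + 90)²/(-10946)) = -(6317*(-1/28489) + 59²*(-1/10946)) = -(-6317/28489 + 3481*(-1/10946)) = -(-6317/28489 - 3481/10946) = -1*(-168316091/311840594) = 168316091/311840594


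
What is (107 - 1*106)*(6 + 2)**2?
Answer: 64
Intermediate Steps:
(107 - 1*106)*(6 + 2)**2 = (107 - 106)*8**2 = 1*64 = 64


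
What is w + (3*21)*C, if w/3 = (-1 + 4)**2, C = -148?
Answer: -9297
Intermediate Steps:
w = 27 (w = 3*(-1 + 4)**2 = 3*3**2 = 3*9 = 27)
w + (3*21)*C = 27 + (3*21)*(-148) = 27 + 63*(-148) = 27 - 9324 = -9297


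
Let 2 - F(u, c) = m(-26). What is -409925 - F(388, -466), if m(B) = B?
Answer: -409953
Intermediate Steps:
F(u, c) = 28 (F(u, c) = 2 - 1*(-26) = 2 + 26 = 28)
-409925 - F(388, -466) = -409925 - 1*28 = -409925 - 28 = -409953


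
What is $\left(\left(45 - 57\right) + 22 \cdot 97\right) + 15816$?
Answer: $17938$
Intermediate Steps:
$\left(\left(45 - 57\right) + 22 \cdot 97\right) + 15816 = \left(\left(45 - 57\right) + 2134\right) + 15816 = \left(-12 + 2134\right) + 15816 = 2122 + 15816 = 17938$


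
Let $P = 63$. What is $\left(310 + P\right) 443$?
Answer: $165239$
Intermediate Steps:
$\left(310 + P\right) 443 = \left(310 + 63\right) 443 = 373 \cdot 443 = 165239$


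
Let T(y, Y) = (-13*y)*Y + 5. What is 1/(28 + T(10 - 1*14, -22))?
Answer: -1/1111 ≈ -0.00090009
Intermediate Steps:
T(y, Y) = 5 - 13*Y*y (T(y, Y) = -13*Y*y + 5 = 5 - 13*Y*y)
1/(28 + T(10 - 1*14, -22)) = 1/(28 + (5 - 13*(-22)*(10 - 1*14))) = 1/(28 + (5 - 13*(-22)*(10 - 14))) = 1/(28 + (5 - 13*(-22)*(-4))) = 1/(28 + (5 - 1144)) = 1/(28 - 1139) = 1/(-1111) = -1/1111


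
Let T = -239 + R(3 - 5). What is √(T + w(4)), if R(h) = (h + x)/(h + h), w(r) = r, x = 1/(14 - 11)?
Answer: I*√8445/6 ≈ 15.316*I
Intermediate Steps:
x = ⅓ (x = 1/3 = ⅓ ≈ 0.33333)
R(h) = (⅓ + h)/(2*h) (R(h) = (h + ⅓)/(h + h) = (⅓ + h)/((2*h)) = (⅓ + h)*(1/(2*h)) = (⅓ + h)/(2*h))
T = -2863/12 (T = -239 + (1 + 3*(3 - 5))/(6*(3 - 5)) = -239 + (⅙)*(1 + 3*(-2))/(-2) = -239 + (⅙)*(-½)*(1 - 6) = -239 + (⅙)*(-½)*(-5) = -239 + 5/12 = -2863/12 ≈ -238.58)
√(T + w(4)) = √(-2863/12 + 4) = √(-2815/12) = I*√8445/6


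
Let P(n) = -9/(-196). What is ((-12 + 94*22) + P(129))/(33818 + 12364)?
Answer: 402985/9051672 ≈ 0.044520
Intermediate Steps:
P(n) = 9/196 (P(n) = -9*(-1/196) = 9/196)
((-12 + 94*22) + P(129))/(33818 + 12364) = ((-12 + 94*22) + 9/196)/(33818 + 12364) = ((-12 + 2068) + 9/196)/46182 = (2056 + 9/196)*(1/46182) = (402985/196)*(1/46182) = 402985/9051672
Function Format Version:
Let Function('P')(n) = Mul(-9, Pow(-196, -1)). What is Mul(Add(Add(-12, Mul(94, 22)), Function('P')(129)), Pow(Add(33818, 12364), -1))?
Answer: Rational(402985, 9051672) ≈ 0.044520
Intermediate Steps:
Function('P')(n) = Rational(9, 196) (Function('P')(n) = Mul(-9, Rational(-1, 196)) = Rational(9, 196))
Mul(Add(Add(-12, Mul(94, 22)), Function('P')(129)), Pow(Add(33818, 12364), -1)) = Mul(Add(Add(-12, Mul(94, 22)), Rational(9, 196)), Pow(Add(33818, 12364), -1)) = Mul(Add(Add(-12, 2068), Rational(9, 196)), Pow(46182, -1)) = Mul(Add(2056, Rational(9, 196)), Rational(1, 46182)) = Mul(Rational(402985, 196), Rational(1, 46182)) = Rational(402985, 9051672)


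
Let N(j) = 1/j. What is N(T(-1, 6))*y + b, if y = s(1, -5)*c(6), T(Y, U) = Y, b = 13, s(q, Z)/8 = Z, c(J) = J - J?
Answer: 13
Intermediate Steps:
c(J) = 0
s(q, Z) = 8*Z
y = 0 (y = (8*(-5))*0 = -40*0 = 0)
N(T(-1, 6))*y + b = 0/(-1) + 13 = -1*0 + 13 = 0 + 13 = 13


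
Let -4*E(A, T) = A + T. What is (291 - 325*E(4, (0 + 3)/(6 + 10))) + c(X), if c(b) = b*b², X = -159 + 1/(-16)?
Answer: -16481443089/4096 ≈ -4.0238e+6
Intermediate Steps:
X = -2545/16 (X = -159 - 1/16 = -2545/16 ≈ -159.06)
E(A, T) = -A/4 - T/4 (E(A, T) = -(A + T)/4 = -A/4 - T/4)
c(b) = b³
(291 - 325*E(4, (0 + 3)/(6 + 10))) + c(X) = (291 - 325*(-¼*4 - (0 + 3)/(4*(6 + 10)))) + (-2545/16)³ = (291 - 325*(-1 - 3/(4*16))) - 16484028625/4096 = (291 - 325*(-1 - ¼*3/16)) - 16484028625/4096 = (291 - 325*(-1 - 3/64)) - 16484028625/4096 = (291 - 325*(-67/64)) - 16484028625/4096 = (291 + 21775/64) - 16484028625/4096 = 40399/64 - 16484028625/4096 = -16481443089/4096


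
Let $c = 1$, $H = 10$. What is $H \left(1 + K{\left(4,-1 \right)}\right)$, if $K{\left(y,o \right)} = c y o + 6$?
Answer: $30$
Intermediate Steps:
$K{\left(y,o \right)} = 6 + o y$ ($K{\left(y,o \right)} = 1 y o + 6 = y o + 6 = o y + 6 = 6 + o y$)
$H \left(1 + K{\left(4,-1 \right)}\right) = 10 \left(1 + \left(6 - 4\right)\right) = 10 \left(1 + 2\right) = 10 \cdot 3 = 30$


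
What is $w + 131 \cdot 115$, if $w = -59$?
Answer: $15006$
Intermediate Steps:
$w + 131 \cdot 115 = -59 + 131 \cdot 115 = -59 + 15065 = 15006$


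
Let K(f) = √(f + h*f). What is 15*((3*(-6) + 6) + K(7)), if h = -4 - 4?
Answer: -180 + 105*I ≈ -180.0 + 105.0*I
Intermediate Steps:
h = -8
K(f) = √7*√(-f) (K(f) = √(f - 8*f) = √(-7*f) = √7*√(-f))
15*((3*(-6) + 6) + K(7)) = 15*((3*(-6) + 6) + √7*√(-1*7)) = 15*((-18 + 6) + √7*√(-7)) = 15*(-12 + √7*(I*√7)) = 15*(-12 + 7*I) = -180 + 105*I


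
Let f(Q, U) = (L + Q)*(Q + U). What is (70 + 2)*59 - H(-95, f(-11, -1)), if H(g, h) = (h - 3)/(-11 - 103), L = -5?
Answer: 161487/38 ≈ 4249.7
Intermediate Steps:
f(Q, U) = (-5 + Q)*(Q + U)
H(g, h) = 1/38 - h/114 (H(g, h) = (-3 + h)/(-114) = (-3 + h)*(-1/114) = 1/38 - h/114)
(70 + 2)*59 - H(-95, f(-11, -1)) = (70 + 2)*59 - (1/38 - ((-11)² - 5*(-11) - 5*(-1) - 11*(-1))/114) = 72*59 - (1/38 - (121 + 55 + 5 + 11)/114) = 4248 - (1/38 - 1/114*192) = 4248 - (1/38 - 32/19) = 4248 - 1*(-63/38) = 4248 + 63/38 = 161487/38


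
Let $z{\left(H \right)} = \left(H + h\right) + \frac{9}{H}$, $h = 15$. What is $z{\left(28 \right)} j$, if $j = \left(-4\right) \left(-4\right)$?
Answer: $\frac{4852}{7} \approx 693.14$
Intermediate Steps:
$z{\left(H \right)} = 15 + H + \frac{9}{H}$ ($z{\left(H \right)} = \left(H + 15\right) + \frac{9}{H} = \left(15 + H\right) + \frac{9}{H} = 15 + H + \frac{9}{H}$)
$j = 16$
$z{\left(28 \right)} j = \left(15 + 28 + \frac{9}{28}\right) 16 = \frac{1213}{28} \cdot 16 = \frac{4852}{7}$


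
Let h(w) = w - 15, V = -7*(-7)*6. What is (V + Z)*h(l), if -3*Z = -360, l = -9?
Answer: -9936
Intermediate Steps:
V = 294 (V = 49*6 = 294)
h(w) = -15 + w
Z = 120 (Z = -⅓*(-360) = 120)
(V + Z)*h(l) = (294 + 120)*(-15 - 9) = 414*(-24) = -9936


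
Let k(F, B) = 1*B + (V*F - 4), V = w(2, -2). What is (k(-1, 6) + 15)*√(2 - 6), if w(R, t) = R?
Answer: 30*I ≈ 30.0*I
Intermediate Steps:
V = 2
k(F, B) = -4 + B + 2*F (k(F, B) = 1*B + (2*F - 4) = B + (-4 + 2*F) = -4 + B + 2*F)
(k(-1, 6) + 15)*√(2 - 6) = ((-4 + 6 + 2*(-1)) + 15)*√(2 - 6) = ((-4 + 6 - 2) + 15)*√(-4) = (0 + 15)*(2*I) = 15*(2*I) = 30*I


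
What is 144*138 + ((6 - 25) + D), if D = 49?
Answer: 19902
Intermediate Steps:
144*138 + ((6 - 25) + D) = 144*138 + ((6 - 25) + 49) = 19872 + (-19 + 49) = 19872 + 30 = 19902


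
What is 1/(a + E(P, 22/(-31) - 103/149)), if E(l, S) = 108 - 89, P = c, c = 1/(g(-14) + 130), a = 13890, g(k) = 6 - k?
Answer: 1/13909 ≈ 7.1896e-5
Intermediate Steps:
c = 1/150 (c = 1/((6 - 1*(-14)) + 130) = 1/((6 + 14) + 130) = 1/(20 + 130) = 1/150 ≈ 0.0066667)
P = 1/150 ≈ 0.0066667
E(l, S) = 19
1/(a + E(P, 22/(-31) - 103/149)) = 1/(13890 + 19) = 1/13909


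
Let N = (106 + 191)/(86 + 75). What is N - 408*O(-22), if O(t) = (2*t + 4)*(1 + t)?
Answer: -55177623/161 ≈ -3.4272e+5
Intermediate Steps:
O(t) = (1 + t)*(4 + 2*t) (O(t) = (4 + 2*t)*(1 + t) = (1 + t)*(4 + 2*t))
N = 297/161 ≈ 1.8447
N - 408*O(-22) = 297/161 - 408*(4 + 2*(-22)² + 6*(-22)) = 297/161 - 408*(4 + 2*484 - 132) = 297/161 - 408*(4 + 968 - 132) = 297/161 - 408*840 = 297/161 - 342720 = -55177623/161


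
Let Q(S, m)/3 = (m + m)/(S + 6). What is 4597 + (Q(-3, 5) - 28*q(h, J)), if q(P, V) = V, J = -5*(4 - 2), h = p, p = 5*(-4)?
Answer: 4887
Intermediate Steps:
p = -20
Q(S, m) = 6*m/(6 + S) (Q(S, m) = 3*((m + m)/(S + 6)) = 3*((2*m)/(6 + S)) = 3*(2*m/(6 + S)) = 6*m/(6 + S))
h = -20
J = -10 (J = -5*2 = -10)
4597 + (Q(-3, 5) - 28*q(h, J)) = 4597 + (6*5/(6 - 3) - 28*(-10)) = 4597 + (6*5/3 + 280) = 4597 + (6*5*(1/3) + 280) = 4597 + (10 + 280) = 4597 + 290 = 4887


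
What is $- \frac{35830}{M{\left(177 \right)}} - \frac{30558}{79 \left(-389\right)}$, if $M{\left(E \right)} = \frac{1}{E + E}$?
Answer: $- \frac{389786441862}{30731} \approx -1.2684 \cdot 10^{7}$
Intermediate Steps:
$M{\left(E \right)} = \frac{1}{2 E}$
$- \frac{35830}{M{\left(177 \right)}} - \frac{30558}{79 \left(-389\right)} = - \frac{35830}{\frac{1}{2} \cdot \frac{1}{177}} - \frac{30558}{79 \left(-389\right)} = - \frac{35830}{\frac{1}{2} \cdot \frac{1}{177}} - \frac{30558}{-30731} = - 35830 \frac{1}{\frac{1}{354}} - - \frac{30558}{30731} = \left(-35830\right) 354 + \frac{30558}{30731} = -12683820 + \frac{30558}{30731} = - \frac{389786441862}{30731}$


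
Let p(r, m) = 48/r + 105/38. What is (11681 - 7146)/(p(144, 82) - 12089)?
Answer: -516990/1377793 ≈ -0.37523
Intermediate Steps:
p(r, m) = 105/38 + 48/r (p(r, m) = 48/r + 105*(1/38) = 48/r + 105/38 = 105/38 + 48/r)
(11681 - 7146)/(p(144, 82) - 12089) = (11681 - 7146)/((105/38 + 48/144) - 12089) = 4535/((105/38 + 48*(1/144)) - 12089) = 4535/((105/38 + 1/3) - 12089) = 4535/(353/114 - 12089) = 4535/(-1377793/114) = 4535*(-114/1377793) = -516990/1377793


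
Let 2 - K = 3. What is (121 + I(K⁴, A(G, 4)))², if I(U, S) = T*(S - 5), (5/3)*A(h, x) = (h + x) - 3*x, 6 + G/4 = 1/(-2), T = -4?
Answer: 1238769/25 ≈ 49551.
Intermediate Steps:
K = -1 (K = 2 - 1*3 = 2 - 3 = -1)
G = -26 (G = -24 + 4/(-2) = -24 + 4*(-½) = -24 - 2 = -26)
A(h, x) = -6*x/5 + 3*h/5 (A(h, x) = 3*((h + x) - 3*x)/5 = 3*(h - 2*x)/5 = -6*x/5 + 3*h/5)
I(U, S) = 20 - 4*S (I(U, S) = -4*(S - 5) = -4*(-5 + S) = 20 - 4*S)
(121 + I(K⁴, A(G, 4)))² = (121 + (20 - 4*(-6/5*4 + (⅗)*(-26))))² = (121 + (20 - 4*(-24/5 - 78/5)))² = (121 + (20 - 4*(-102/5)))² = (121 + (20 + 408/5))² = (121 + 508/5)² = (1113/5)² = 1238769/25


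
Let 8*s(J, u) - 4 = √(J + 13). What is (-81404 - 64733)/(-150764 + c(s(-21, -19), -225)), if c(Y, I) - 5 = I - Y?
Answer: 176515375012/182370553923 - 292274*I*√2/182370553923 ≈ 0.96789 - 2.2665e-6*I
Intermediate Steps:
s(J, u) = ½ + √(13 + J)/8 (s(J, u) = ½ + √(J + 13)/8 = ½ + √(13 + J)/8)
c(Y, I) = 5 + I - Y (c(Y, I) = 5 + (I - Y) = 5 + I - Y)
(-81404 - 64733)/(-150764 + c(s(-21, -19), -225)) = (-81404 - 64733)/(-150764 + (5 - 225 - (½ + √(13 - 21)/8))) = -146137/(-150764 + (5 - 225 - (½ + √(-8)/8))) = -146137/(-150764 + (5 - 225 - (½ + (2*I*√2)/8))) = -146137/(-150764 + (5 - 225 - (½ + I*√2/4))) = -146137/(-150764 + (5 - 225 + (-½ - I*√2/4))) = -146137/(-150764 + (-441/2 - I*√2/4)) = -146137/(-301969/2 - I*√2/4)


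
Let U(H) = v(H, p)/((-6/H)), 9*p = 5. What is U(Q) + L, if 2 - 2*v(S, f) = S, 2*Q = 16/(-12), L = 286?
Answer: 7726/27 ≈ 286.15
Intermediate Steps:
p = 5/9 (p = (⅑)*5 = 5/9 ≈ 0.55556)
Q = -⅔ (Q = (16/(-12))/2 = (16*(-1/12))/2 = (½)*(-4/3) = -⅔ ≈ -0.66667)
v(S, f) = 1 - S/2
U(H) = -H*(1 - H/2)/6 (U(H) = (1 - H/2)/((-6/H)) = (1 - H/2)*(-H/6) = -H*(1 - H/2)/6)
U(Q) + L = (1/12)*(-⅔)*(-2 - ⅔) + 286 = (1/12)*(-⅔)*(-8/3) + 286 = 4/27 + 286 = 7726/27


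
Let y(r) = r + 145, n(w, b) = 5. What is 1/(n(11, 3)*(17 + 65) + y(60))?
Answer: 1/615 ≈ 0.0016260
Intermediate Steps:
y(r) = 145 + r
1/(n(11, 3)*(17 + 65) + y(60)) = 1/(5*(17 + 65) + (145 + 60)) = 1/(5*82 + 205) = 1/(410 + 205) = 1/615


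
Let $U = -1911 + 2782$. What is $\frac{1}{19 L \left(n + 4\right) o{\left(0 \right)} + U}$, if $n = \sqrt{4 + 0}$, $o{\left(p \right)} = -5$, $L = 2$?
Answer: $- \frac{1}{269} \approx -0.0037175$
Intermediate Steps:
$n = 2$ ($n = \sqrt{4} = 2$)
$U = 871$
$\frac{1}{19 L \left(n + 4\right) o{\left(0 \right)} + U} = \frac{1}{19 \cdot 2 \left(2 + 4\right) \left(-5\right) + 871} = \frac{1}{19 \cdot 2 \cdot 6 \left(-5\right) + 871} = \frac{1}{19 \cdot 12 \left(-5\right) + 871} = \frac{1}{228 \left(-5\right) + 871} = \frac{1}{-1140 + 871} = \frac{1}{-269} = - \frac{1}{269}$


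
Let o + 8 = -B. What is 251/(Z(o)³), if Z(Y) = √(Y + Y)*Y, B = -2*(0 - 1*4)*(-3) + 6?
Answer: 251*√5/200000 ≈ 0.0028063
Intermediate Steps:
B = -18 (B = -2*(0 - 4)*(-3) + 6 = -2*(-4)*(-3) + 6 = 8*(-3) + 6 = -24 + 6 = -18)
o = 10 (o = -8 - 1*(-18) = -8 + 18 = 10)
Z(Y) = √2*Y^(3/2) (Z(Y) = √(2*Y)*Y = (√2*√Y)*Y = √2*Y^(3/2))
251/(Z(o)³) = 251/((√2*10^(3/2))³) = 251/((√2*(10*√10))³) = 251/((20*√5)³) = 251/((40000*√5)) = 251*(√5/200000) = 251*√5/200000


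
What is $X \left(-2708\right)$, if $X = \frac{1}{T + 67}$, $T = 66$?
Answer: $- \frac{2708}{133} \approx -20.361$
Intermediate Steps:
$X = \frac{1}{133}$ ($X = \frac{1}{66 + 67} = \frac{1}{133} \approx 0.0075188$)
$X \left(-2708\right) = \frac{1}{133} \left(-2708\right) = - \frac{2708}{133}$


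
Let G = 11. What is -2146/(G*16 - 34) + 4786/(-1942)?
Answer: -1211786/68941 ≈ -17.577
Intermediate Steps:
-2146/(G*16 - 34) + 4786/(-1942) = -2146/(11*16 - 34) + 4786/(-1942) = -2146/(176 - 34) + 4786*(-1/1942) = -2146/142 - 2393/971 = -2146*1/142 - 2393/971 = -1073/71 - 2393/971 = -1211786/68941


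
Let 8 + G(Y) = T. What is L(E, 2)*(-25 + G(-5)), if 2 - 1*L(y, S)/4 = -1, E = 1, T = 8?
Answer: -300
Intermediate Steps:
G(Y) = 0 (G(Y) = -8 + 8 = 0)
L(y, S) = 12 (L(y, S) = 8 - 4*(-1) = 8 + 4 = 12)
L(E, 2)*(-25 + G(-5)) = 12*(-25 + 0) = 12*(-25) = -300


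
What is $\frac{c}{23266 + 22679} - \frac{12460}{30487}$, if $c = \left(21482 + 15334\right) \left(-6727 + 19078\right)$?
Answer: $\frac{1540256213988}{155636135} \approx 9896.5$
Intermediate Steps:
$c = 454714416$ ($c = 36816 \cdot 12351 = 454714416$)
$\frac{c}{23266 + 22679} - \frac{12460}{30487} = \frac{454714416}{23266 + 22679} - \frac{12460}{30487} = \frac{454714416}{45945} - \frac{12460}{30487} = 454714416 \cdot \frac{1}{45945} - \frac{12460}{30487} = \frac{50523824}{5105} - \frac{12460}{30487} = \frac{1540256213988}{155636135}$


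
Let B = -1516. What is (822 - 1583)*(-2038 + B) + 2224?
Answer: 2706818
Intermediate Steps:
(822 - 1583)*(-2038 + B) + 2224 = (822 - 1583)*(-2038 - 1516) + 2224 = -761*(-3554) + 2224 = 2704594 + 2224 = 2706818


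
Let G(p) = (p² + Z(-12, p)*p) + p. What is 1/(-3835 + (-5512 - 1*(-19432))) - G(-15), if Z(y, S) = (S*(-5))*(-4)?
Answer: -47500349/10085 ≈ -4710.0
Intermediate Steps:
Z(y, S) = 20*S (Z(y, S) = -5*S*(-4) = 20*S)
G(p) = p + 21*p² (G(p) = (p² + (20*p)*p) + p = (p² + 20*p²) + p = 21*p² + p = p + 21*p²)
1/(-3835 + (-5512 - 1*(-19432))) - G(-15) = 1/(-3835 + (-5512 - 1*(-19432))) - (-15)*(1 + 21*(-15)) = 1/(-3835 + (-5512 + 19432)) - (-15)*(1 - 315) = 1/(-3835 + 13920) - (-15)*(-314) = 1/10085 - 1*4710 = 1/10085 - 4710 = -47500349/10085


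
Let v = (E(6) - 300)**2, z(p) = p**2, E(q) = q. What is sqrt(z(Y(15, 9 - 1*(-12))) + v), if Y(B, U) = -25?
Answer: sqrt(87061) ≈ 295.06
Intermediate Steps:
v = 86436 (v = (6 - 300)**2 = (-294)**2 = 86436)
sqrt(z(Y(15, 9 - 1*(-12))) + v) = sqrt((-25)**2 + 86436) = sqrt(625 + 86436) = sqrt(87061)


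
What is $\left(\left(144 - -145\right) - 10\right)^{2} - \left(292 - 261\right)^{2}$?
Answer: $76880$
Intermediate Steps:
$\left(\left(144 - -145\right) - 10\right)^{2} - \left(292 - 261\right)^{2} = \left(\left(144 + 145\right) - 10\right)^{2} - 31^{2} = \left(289 - 10\right)^{2} - 961 = 279^{2} - 961 = 77841 - 961 = 76880$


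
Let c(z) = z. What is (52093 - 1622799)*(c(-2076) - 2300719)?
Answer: 3617013923270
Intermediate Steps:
(52093 - 1622799)*(c(-2076) - 2300719) = (52093 - 1622799)*(-2076 - 2300719) = -1570706*(-2302795) = 3617013923270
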